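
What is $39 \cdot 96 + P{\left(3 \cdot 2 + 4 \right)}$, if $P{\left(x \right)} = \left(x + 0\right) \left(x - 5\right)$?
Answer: $3794$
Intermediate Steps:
$P{\left(x \right)} = x \left(-5 + x\right)$
$39 \cdot 96 + P{\left(3 \cdot 2 + 4 \right)} = 39 \cdot 96 + \left(3 \cdot 2 + 4\right) \left(-5 + \left(3 \cdot 2 + 4\right)\right) = 3744 + \left(6 + 4\right) \left(-5 + \left(6 + 4\right)\right) = 3744 + 10 \left(-5 + 10\right) = 3744 + 10 \cdot 5 = 3744 + 50 = 3794$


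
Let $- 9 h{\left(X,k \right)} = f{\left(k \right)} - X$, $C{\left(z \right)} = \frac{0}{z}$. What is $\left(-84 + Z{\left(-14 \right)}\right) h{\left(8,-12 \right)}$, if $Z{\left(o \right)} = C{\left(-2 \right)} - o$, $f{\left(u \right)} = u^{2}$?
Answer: $\frac{9520}{9} \approx 1057.8$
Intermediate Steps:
$C{\left(z \right)} = 0$
$h{\left(X,k \right)} = - \frac{k^{2}}{9} + \frac{X}{9}$ ($h{\left(X,k \right)} = - \frac{k^{2} - X}{9} = - \frac{k^{2}}{9} + \frac{X}{9}$)
$Z{\left(o \right)} = - o$ ($Z{\left(o \right)} = 0 - o = - o$)
$\left(-84 + Z{\left(-14 \right)}\right) h{\left(8,-12 \right)} = \left(-84 - -14\right) \left(- \frac{\left(-12\right)^{2}}{9} + \frac{1}{9} \cdot 8\right) = \left(-84 + 14\right) \left(\left(- \frac{1}{9}\right) 144 + \frac{8}{9}\right) = - 70 \left(-16 + \frac{8}{9}\right) = \left(-70\right) \left(- \frac{136}{9}\right) = \frac{9520}{9}$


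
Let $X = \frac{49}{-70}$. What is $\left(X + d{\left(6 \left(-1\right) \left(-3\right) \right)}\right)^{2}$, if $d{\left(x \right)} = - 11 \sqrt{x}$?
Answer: $\frac{217849}{100} + \frac{231 \sqrt{2}}{5} \approx 2243.8$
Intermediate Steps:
$X = - \frac{7}{10}$ ($X = 49 \left(- \frac{1}{70}\right) = - \frac{7}{10} \approx -0.7$)
$\left(X + d{\left(6 \left(-1\right) \left(-3\right) \right)}\right)^{2} = \left(- \frac{7}{10} - 11 \sqrt{6 \left(-1\right) \left(-3\right)}\right)^{2} = \left(- \frac{7}{10} - 11 \sqrt{\left(-6\right) \left(-3\right)}\right)^{2} = \left(- \frac{7}{10} - 11 \sqrt{18}\right)^{2} = \left(- \frac{7}{10} - 11 \cdot 3 \sqrt{2}\right)^{2} = \left(- \frac{7}{10} - 33 \sqrt{2}\right)^{2}$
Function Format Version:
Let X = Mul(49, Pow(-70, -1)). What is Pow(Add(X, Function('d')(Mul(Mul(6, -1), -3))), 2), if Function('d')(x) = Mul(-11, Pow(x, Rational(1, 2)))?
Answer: Add(Rational(217849, 100), Mul(Rational(231, 5), Pow(2, Rational(1, 2)))) ≈ 2243.8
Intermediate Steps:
X = Rational(-7, 10) (X = Mul(49, Rational(-1, 70)) = Rational(-7, 10) ≈ -0.70000)
Pow(Add(X, Function('d')(Mul(Mul(6, -1), -3))), 2) = Pow(Add(Rational(-7, 10), Mul(-11, Pow(Mul(Mul(6, -1), -3), Rational(1, 2)))), 2) = Pow(Add(Rational(-7, 10), Mul(-11, Pow(Mul(-6, -3), Rational(1, 2)))), 2) = Pow(Add(Rational(-7, 10), Mul(-11, Pow(18, Rational(1, 2)))), 2) = Pow(Add(Rational(-7, 10), Mul(-11, Mul(3, Pow(2, Rational(1, 2))))), 2) = Pow(Add(Rational(-7, 10), Mul(-33, Pow(2, Rational(1, 2)))), 2)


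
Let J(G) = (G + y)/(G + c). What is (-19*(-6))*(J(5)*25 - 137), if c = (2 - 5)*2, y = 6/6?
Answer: -32718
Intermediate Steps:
y = 1 (y = 6*(1/6) = 1)
c = -6 (c = -3*2 = -6)
J(G) = (1 + G)/(-6 + G) (J(G) = (G + 1)/(G - 6) = (1 + G)/(-6 + G))
(-19*(-6))*(J(5)*25 - 137) = (-19*(-6))*(((1 + 5)/(-6 + 5))*25 - 137) = 114*((6/(-1))*25 - 137) = 114*(-1*6*25 - 137) = 114*(-6*25 - 137) = 114*(-150 - 137) = 114*(-287) = -32718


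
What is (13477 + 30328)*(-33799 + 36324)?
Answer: 110607625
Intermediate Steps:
(13477 + 30328)*(-33799 + 36324) = 43805*2525 = 110607625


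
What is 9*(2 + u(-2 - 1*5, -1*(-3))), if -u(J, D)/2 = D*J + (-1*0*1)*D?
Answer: 396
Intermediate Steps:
u(J, D) = -2*D*J (u(J, D) = -2*(D*J + (-1*0*1)*D) = -2*(D*J + (0*1)*D) = -2*(D*J + 0*D) = -2*(D*J + 0) = -2*D*J)
9*(2 + u(-2 - 1*5, -1*(-3))) = 9*(2 - 2*(-1*(-3))*(-2 - 1*5)) = 9*(2 - 2*3*(-2 - 5)) = 9*(2 - 2*3*(-7)) = 9*(2 + 42) = 9*44 = 396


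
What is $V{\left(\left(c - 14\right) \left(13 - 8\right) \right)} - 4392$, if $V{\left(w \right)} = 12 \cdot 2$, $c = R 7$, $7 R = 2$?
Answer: $-4368$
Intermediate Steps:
$R = \frac{2}{7}$ ($R = \frac{1}{7} \cdot 2 = \frac{2}{7} \approx 0.28571$)
$c = 2$ ($c = \frac{2}{7} \cdot 7 = 2$)
$V{\left(w \right)} = 24$
$V{\left(\left(c - 14\right) \left(13 - 8\right) \right)} - 4392 = 24 - 4392 = -4368$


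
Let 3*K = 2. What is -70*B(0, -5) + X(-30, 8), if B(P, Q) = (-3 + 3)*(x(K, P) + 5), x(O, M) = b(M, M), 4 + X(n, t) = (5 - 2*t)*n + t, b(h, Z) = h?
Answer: 334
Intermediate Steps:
K = ⅔ (K = (⅓)*2 = ⅔ ≈ 0.66667)
X(n, t) = -4 + t + n*(5 - 2*t) (X(n, t) = -4 + ((5 - 2*t)*n + t) = -4 + (n*(5 - 2*t) + t) = -4 + (t + n*(5 - 2*t)) = -4 + t + n*(5 - 2*t))
x(O, M) = M
B(P, Q) = 0 (B(P, Q) = (-3 + 3)*(P + 5) = 0*(5 + P) = 0)
-70*B(0, -5) + X(-30, 8) = -70*0 + (-4 + 8 + 5*(-30) - 2*(-30)*8) = 0 + (-4 + 8 - 150 + 480) = 0 + 334 = 334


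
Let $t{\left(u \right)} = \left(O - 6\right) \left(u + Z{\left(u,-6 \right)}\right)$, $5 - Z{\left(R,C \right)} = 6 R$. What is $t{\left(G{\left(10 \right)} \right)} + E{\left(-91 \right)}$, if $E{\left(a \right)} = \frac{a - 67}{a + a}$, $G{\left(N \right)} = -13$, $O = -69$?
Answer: $- \frac{477671}{91} \approx -5249.1$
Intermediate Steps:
$Z{\left(R,C \right)} = 5 - 6 R$
$E{\left(a \right)} = \frac{-67 + a}{2 a}$
$t{\left(u \right)} = -375 + 375 u$ ($t{\left(u \right)} = \left(-69 - 6\right) \left(u - \left(-5 + 6 u\right)\right) = - 75 \left(5 - 5 u\right) = -375 + 375 u$)
$t{\left(G{\left(10 \right)} \right)} + E{\left(-91 \right)} = \left(-375 + 375 \left(-13\right)\right) + \frac{-67 - 91}{2 \left(-91\right)} = \left(-375 - 4875\right) + \frac{1}{2} \left(- \frac{1}{91}\right) \left(-158\right) = -5250 + \frac{79}{91} = - \frac{477671}{91}$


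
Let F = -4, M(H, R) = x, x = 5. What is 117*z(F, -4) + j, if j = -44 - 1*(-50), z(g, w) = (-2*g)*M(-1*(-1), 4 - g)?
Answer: 4686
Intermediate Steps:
M(H, R) = 5
z(g, w) = -10*g (z(g, w) = -2*g*5 = -10*g)
j = 6 (j = -44 + 50 = 6)
117*z(F, -4) + j = 117*(-10*(-4)) + 6 = 117*40 + 6 = 4680 + 6 = 4686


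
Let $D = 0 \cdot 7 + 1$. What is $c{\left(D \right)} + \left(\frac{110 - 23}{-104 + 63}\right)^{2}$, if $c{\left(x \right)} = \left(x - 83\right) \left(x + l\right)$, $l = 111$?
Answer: $- \frac{15430735}{1681} \approx -9179.5$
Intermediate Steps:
$D = 1$ ($D = 0 + 1 = 1$)
$c{\left(x \right)} = \left(-83 + x\right) \left(111 + x\right)$ ($c{\left(x \right)} = \left(x - 83\right) \left(x + 111\right) = \left(-83 + x\right) \left(111 + x\right)$)
$c{\left(D \right)} + \left(\frac{110 - 23}{-104 + 63}\right)^{2} = \left(-9213 + 1^{2} + 28 \cdot 1\right) + \left(\frac{110 - 23}{-104 + 63}\right)^{2} = \left(-9213 + 1 + 28\right) + \left(\frac{87}{-41}\right)^{2} = -9184 + \left(87 \left(- \frac{1}{41}\right)\right)^{2} = -9184 + \left(- \frac{87}{41}\right)^{2} = -9184 + \frac{7569}{1681} = - \frac{15430735}{1681}$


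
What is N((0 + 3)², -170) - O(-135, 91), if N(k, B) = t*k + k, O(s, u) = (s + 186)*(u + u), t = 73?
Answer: -8616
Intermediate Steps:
O(s, u) = 2*u*(186 + s) (O(s, u) = (186 + s)*(2*u) = 2*u*(186 + s))
N(k, B) = 74*k (N(k, B) = 73*k + k = 74*k)
N((0 + 3)², -170) - O(-135, 91) = 74*(0 + 3)² - 2*91*(186 - 135) = 74*3² - 2*91*51 = 74*9 - 1*9282 = 666 - 9282 = -8616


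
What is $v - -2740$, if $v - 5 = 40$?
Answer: $2785$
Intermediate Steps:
$v = 45$ ($v = 5 + 40 = 45$)
$v - -2740 = 45 - -2740 = 45 + 2740 = 2785$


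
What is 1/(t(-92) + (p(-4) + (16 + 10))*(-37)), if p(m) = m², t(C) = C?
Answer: -1/1646 ≈ -0.00060753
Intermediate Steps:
1/(t(-92) + (p(-4) + (16 + 10))*(-37)) = 1/(-92 + ((-4)² + (16 + 10))*(-37)) = 1/(-92 + (16 + 26)*(-37)) = 1/(-92 + 42*(-37)) = 1/(-92 - 1554) = 1/(-1646) = -1/1646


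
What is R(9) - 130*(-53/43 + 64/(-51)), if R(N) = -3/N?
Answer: 708419/2193 ≈ 323.04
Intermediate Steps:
R(9) - 130*(-53/43 + 64/(-51)) = -3/9 - 130*(-53/43 + 64/(-51)) = -3*⅑ - 130*(-53*1/43 + 64*(-1/51)) = -⅓ - 130*(-53/43 - 64/51) = -⅓ - 130*(-5455/2193) = -⅓ + 709150/2193 = 708419/2193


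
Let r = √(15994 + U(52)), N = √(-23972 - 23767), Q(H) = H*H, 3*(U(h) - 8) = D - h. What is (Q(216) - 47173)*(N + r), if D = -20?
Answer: -517*√15978 - 517*I*√47739 ≈ -65351.0 - 1.1296e+5*I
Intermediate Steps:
U(h) = 4/3 - h/3 (U(h) = 8 + (-20 - h)/3 = 8 + (-20/3 - h/3) = 4/3 - h/3)
Q(H) = H²
N = I*√47739 (N = √(-47739) = I*√47739 ≈ 218.49*I)
r = √15978 (r = √(15994 + (4/3 - ⅓*52)) = √(15994 + (4/3 - 52/3)) = √(15994 - 16) = √15978 ≈ 126.40)
(Q(216) - 47173)*(N + r) = (216² - 47173)*(I*√47739 + √15978) = (46656 - 47173)*(√15978 + I*√47739) = -517*(√15978 + I*√47739) = -517*√15978 - 517*I*√47739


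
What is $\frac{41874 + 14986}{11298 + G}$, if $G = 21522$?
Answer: $\frac{2843}{1641} \approx 1.7325$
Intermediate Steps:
$\frac{41874 + 14986}{11298 + G} = \frac{41874 + 14986}{11298 + 21522} = \frac{56860}{32820} = 56860 \cdot \frac{1}{32820} = \frac{2843}{1641}$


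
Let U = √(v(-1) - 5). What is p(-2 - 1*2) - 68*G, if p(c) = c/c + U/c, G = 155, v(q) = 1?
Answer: -10539 - I/2 ≈ -10539.0 - 0.5*I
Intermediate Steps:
U = 2*I (U = √(1 - 5) = √(-4) = 2*I ≈ 2.0*I)
p(c) = 1 + 2*I/c (p(c) = c/c + (2*I)/c = 1 + 2*I/c)
p(-2 - 1*2) - 68*G = ((-2 - 1*2) + 2*I)/(-2 - 1*2) - 68*155 = ((-2 - 2) + 2*I)/(-2 - 2) - 10540 = (-4 + 2*I)/(-4) - 10540 = -(-4 + 2*I)/4 - 10540 = (1 - I/2) - 10540 = -10539 - I/2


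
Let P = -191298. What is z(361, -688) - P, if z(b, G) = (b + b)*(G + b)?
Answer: -44796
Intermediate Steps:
z(b, G) = 2*b*(G + b) (z(b, G) = (2*b)*(G + b) = 2*b*(G + b))
z(361, -688) - P = 2*361*(-688 + 361) - 1*(-191298) = 2*361*(-327) + 191298 = -236094 + 191298 = -44796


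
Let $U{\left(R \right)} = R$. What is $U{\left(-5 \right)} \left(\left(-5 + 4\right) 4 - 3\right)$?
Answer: $35$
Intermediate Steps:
$U{\left(-5 \right)} \left(\left(-5 + 4\right) 4 - 3\right) = - 5 \left(\left(-5 + 4\right) 4 - 3\right) = - 5 \left(\left(-1\right) 4 - 3\right) = - 5 \left(-4 - 3\right) = \left(-5\right) \left(-7\right) = 35$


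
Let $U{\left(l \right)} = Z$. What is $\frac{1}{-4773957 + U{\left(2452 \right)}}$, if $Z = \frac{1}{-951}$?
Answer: $- \frac{951}{4540033108} \approx -2.0947 \cdot 10^{-7}$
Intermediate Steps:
$Z = - \frac{1}{951} \approx -0.0010515$
$U{\left(l \right)} = - \frac{1}{951}$
$\frac{1}{-4773957 + U{\left(2452 \right)}} = \frac{1}{-4773957 - \frac{1}{951}} = \frac{1}{- \frac{4540033108}{951}} = - \frac{951}{4540033108}$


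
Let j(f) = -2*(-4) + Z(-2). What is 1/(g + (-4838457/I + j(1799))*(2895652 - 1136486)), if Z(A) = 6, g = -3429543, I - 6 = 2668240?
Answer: 1334123/24025956780632 ≈ 5.5528e-8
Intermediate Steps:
I = 2668246 (I = 6 + 2668240 = 2668246)
j(f) = 14 (j(f) = -2*(-4) + 6 = 8 + 6 = 14)
1/(g + (-4838457/I + j(1799))*(2895652 - 1136486)) = 1/(-3429543 + (-4838457/2668246 + 14)*(2895652 - 1136486)) = 1/(-3429543 + (-4838457*1/2668246 + 14)*1759166) = 1/(-3429543 + (-4838457/2668246 + 14)*1759166) = 1/(-3429543 + (32516987/2668246)*1759166) = 1/(-3429543 + 28601388976421/1334123) = 1/(24025956780632/1334123) = 1334123/24025956780632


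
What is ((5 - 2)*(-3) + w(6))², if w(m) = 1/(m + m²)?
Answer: 142129/1764 ≈ 80.572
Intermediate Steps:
((5 - 2)*(-3) + w(6))² = ((5 - 2)*(-3) + 1/(6*(1 + 6)))² = (3*(-3) + (⅙)/7)² = (-9 + (⅙)*(⅐))² = (-9 + 1/42)² = (-377/42)² = 142129/1764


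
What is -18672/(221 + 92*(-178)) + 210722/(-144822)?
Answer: -12964769/43325915 ≈ -0.29924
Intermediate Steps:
-18672/(221 + 92*(-178)) + 210722/(-144822) = -18672/(221 - 16376) + 210722*(-1/144822) = -18672/(-16155) - 105361/72411 = -18672*(-1/16155) - 105361/72411 = 6224/5385 - 105361/72411 = -12964769/43325915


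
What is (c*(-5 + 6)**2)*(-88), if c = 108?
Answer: -9504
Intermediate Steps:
(c*(-5 + 6)**2)*(-88) = (108*(-5 + 6)**2)*(-88) = (108*1**2)*(-88) = (108*1)*(-88) = 108*(-88) = -9504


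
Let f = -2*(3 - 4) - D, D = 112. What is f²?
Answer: 12100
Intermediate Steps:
f = -110 (f = -2*(3 - 4) - 1*112 = -2*(-1) - 112 = 2 - 112 = -110)
f² = (-110)² = 12100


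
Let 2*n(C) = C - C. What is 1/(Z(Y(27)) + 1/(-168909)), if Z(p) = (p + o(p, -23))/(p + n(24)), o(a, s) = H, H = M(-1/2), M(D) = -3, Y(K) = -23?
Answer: 3884907/4391611 ≈ 0.88462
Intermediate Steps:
H = -3
n(C) = 0 (n(C) = (C - C)/2 = (½)*0 = 0)
o(a, s) = -3
Z(p) = (-3 + p)/p (Z(p) = (p - 3)/(p + 0) = (-3 + p)/p)
1/(Z(Y(27)) + 1/(-168909)) = 1/((-3 - 23)/(-23) + 1/(-168909)) = 1/(-1/23*(-26) - 1/168909) = 1/(26/23 - 1/168909) = 1/(4391611/3884907) = 3884907/4391611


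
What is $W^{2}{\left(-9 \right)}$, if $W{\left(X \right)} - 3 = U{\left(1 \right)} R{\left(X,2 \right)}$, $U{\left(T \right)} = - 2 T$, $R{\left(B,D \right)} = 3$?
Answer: $9$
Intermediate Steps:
$W{\left(X \right)} = -3$ ($W{\left(X \right)} = 3 + \left(-2\right) 1 \cdot 3 = 3 - 6 = -3$)
$W^{2}{\left(-9 \right)} = \left(-3\right)^{2} = 9$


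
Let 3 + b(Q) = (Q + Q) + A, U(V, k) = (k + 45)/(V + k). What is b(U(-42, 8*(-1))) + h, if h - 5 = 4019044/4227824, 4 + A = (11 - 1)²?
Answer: 2575553853/26423900 ≈ 97.471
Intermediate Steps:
U(V, k) = (45 + k)/(V + k)
A = 96 (A = -4 + (11 - 1)² = -4 + 10² = -4 + 100 = 96)
b(Q) = 93 + 2*Q (b(Q) = -3 + ((Q + Q) + 96) = -3 + (2*Q + 96) = -3 + (96 + 2*Q) = 93 + 2*Q)
h = 6289541/1056956 (h = 5 + 4019044/4227824 = 5 + 4019044*(1/4227824) = 5 + 1004761/1056956 = 6289541/1056956 ≈ 5.9506)
b(U(-42, 8*(-1))) + h = (93 + 2*((45 + 8*(-1))/(-42 + 8*(-1)))) + 6289541/1056956 = (93 + 2*((45 - 8)/(-42 - 8))) + 6289541/1056956 = (93 + 2*(37/(-50))) + 6289541/1056956 = (93 + 2*(-1/50*37)) + 6289541/1056956 = (93 + 2*(-37/50)) + 6289541/1056956 = (93 - 37/25) + 6289541/1056956 = 2288/25 + 6289541/1056956 = 2575553853/26423900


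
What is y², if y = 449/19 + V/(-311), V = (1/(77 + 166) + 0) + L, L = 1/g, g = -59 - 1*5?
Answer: 4716146805851618641/8445015968845824 ≈ 558.45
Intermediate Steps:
g = -64 (g = -59 - 5 = -64)
L = -1/64 (L = 1/(-64) = -1/64 ≈ -0.015625)
V = -179/15552 (V = (1/(77 + 166) + 0) - 1/64 = (1/243 + 0) - 1/64 = 1/243 - 1/64 = -179/15552 ≈ -0.011510)
y = 2171669129/91896768 (y = 449/19 - 179/15552/(-311) = 449*(1/19) - 179/15552*(-1/311) = 449/19 + 179/4836672 = 2171669129/91896768 ≈ 23.632)
y² = (2171669129/91896768)² = 4716146805851618641/8445015968845824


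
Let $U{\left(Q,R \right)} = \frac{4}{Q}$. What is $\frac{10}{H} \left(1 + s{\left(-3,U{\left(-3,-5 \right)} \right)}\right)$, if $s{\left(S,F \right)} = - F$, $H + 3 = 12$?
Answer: $\frac{70}{27} \approx 2.5926$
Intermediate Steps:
$H = 9$ ($H = -3 + 12 = 9$)
$\frac{10}{H} \left(1 + s{\left(-3,U{\left(-3,-5 \right)} \right)}\right) = \frac{10}{9} \left(1 - \frac{4}{-3}\right) = 10 \cdot \frac{1}{9} \left(1 - 4 \left(- \frac{1}{3}\right)\right) = \frac{10 \left(1 - - \frac{4}{3}\right)}{9} = \frac{10 \left(1 + \frac{4}{3}\right)}{9} = \frac{10}{9} \cdot \frac{7}{3} = \frac{70}{27}$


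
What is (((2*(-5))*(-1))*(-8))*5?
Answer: -400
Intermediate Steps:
(((2*(-5))*(-1))*(-8))*5 = (-10*(-1)*(-8))*5 = (10*(-8))*5 = -80*5 = -400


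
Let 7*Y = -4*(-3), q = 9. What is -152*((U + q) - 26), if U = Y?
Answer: 16264/7 ≈ 2323.4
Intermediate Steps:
Y = 12/7 (Y = (-4*(-3))/7 = (1/7)*12 = 12/7 ≈ 1.7143)
U = 12/7 ≈ 1.7143
-152*((U + q) - 26) = -152*((12/7 + 9) - 26) = -152*(75/7 - 26) = -152*(-107/7) = 16264/7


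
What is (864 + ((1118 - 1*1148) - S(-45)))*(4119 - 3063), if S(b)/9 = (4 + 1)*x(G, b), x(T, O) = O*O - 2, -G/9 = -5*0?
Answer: -95252256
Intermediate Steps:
G = 0 (G = -(-45)*0 = -9*0 = 0)
x(T, O) = -2 + O² (x(T, O) = O² - 2 = -2 + O²)
S(b) = -90 + 45*b² (S(b) = 9*((4 + 1)*(-2 + b²)) = 9*(5*(-2 + b²)) = 9*(-10 + 5*b²) = -90 + 45*b²)
(864 + ((1118 - 1*1148) - S(-45)))*(4119 - 3063) = (864 + ((1118 - 1*1148) - (-90 + 45*(-45)²)))*(4119 - 3063) = (864 + ((1118 - 1148) - (-90 + 45*2025)))*1056 = (864 + (-30 - (-90 + 91125)))*1056 = (864 + (-30 - 1*91035))*1056 = (864 + (-30 - 91035))*1056 = (864 - 91065)*1056 = -90201*1056 = -95252256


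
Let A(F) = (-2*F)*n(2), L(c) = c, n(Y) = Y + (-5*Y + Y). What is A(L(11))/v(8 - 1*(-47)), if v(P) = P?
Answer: 12/5 ≈ 2.4000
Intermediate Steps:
n(Y) = -3*Y (n(Y) = Y - 4*Y = -3*Y)
A(F) = 12*F (A(F) = (-2*F)*(-3*2) = -2*F*(-6) = 12*F)
A(L(11))/v(8 - 1*(-47)) = (12*11)/(8 - 1*(-47)) = 132/(8 + 47) = 132/55 = 132*(1/55) = 12/5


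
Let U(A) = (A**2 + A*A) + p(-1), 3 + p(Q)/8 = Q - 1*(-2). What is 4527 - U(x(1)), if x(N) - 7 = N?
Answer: 4415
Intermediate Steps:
x(N) = 7 + N
p(Q) = -8 + 8*Q (p(Q) = -24 + 8*(Q - 1*(-2)) = -24 + 8*(Q + 2) = -24 + 8*(2 + Q) = -24 + (16 + 8*Q) = -8 + 8*Q)
U(A) = -16 + 2*A**2 (U(A) = (A**2 + A*A) + (-8 + 8*(-1)) = (A**2 + A**2) + (-8 - 8) = 2*A**2 - 16 = -16 + 2*A**2)
4527 - U(x(1)) = 4527 - (-16 + 2*(7 + 1)**2) = 4527 - (-16 + 2*8**2) = 4527 - (-16 + 2*64) = 4527 - (-16 + 128) = 4527 - 1*112 = 4527 - 112 = 4415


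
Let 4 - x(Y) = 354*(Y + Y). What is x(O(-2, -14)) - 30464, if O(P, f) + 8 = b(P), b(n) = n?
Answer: -23380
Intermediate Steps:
O(P, f) = -8 + P
x(Y) = 4 - 708*Y (x(Y) = 4 - 354*(Y + Y) = 4 - 354*2*Y = 4 - 708*Y)
x(O(-2, -14)) - 30464 = (4 - 708*(-8 - 2)) - 30464 = (4 - 708*(-10)) - 30464 = (4 + 7080) - 30464 = 7084 - 30464 = -23380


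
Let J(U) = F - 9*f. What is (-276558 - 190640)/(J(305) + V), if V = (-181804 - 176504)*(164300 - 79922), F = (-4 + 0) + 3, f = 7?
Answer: 233599/15116656244 ≈ 1.5453e-5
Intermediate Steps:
F = -1 (F = -4 + 3 = -1)
J(U) = -64 (J(U) = -1 - 9*7 = -1 - 63 = -64)
V = -30233312424 (V = -358308*84378 = -30233312424)
(-276558 - 190640)/(J(305) + V) = (-276558 - 190640)/(-64 - 30233312424) = -467198/(-30233312488) = -467198*(-1/30233312488) = 233599/15116656244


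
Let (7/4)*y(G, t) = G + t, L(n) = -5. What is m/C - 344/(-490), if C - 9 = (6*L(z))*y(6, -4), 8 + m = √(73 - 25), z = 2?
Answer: 44164/43365 - 28*√3/177 ≈ 0.74443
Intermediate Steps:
y(G, t) = 4*G/7 + 4*t/7 (y(G, t) = 4*(G + t)/7 = 4*G/7 + 4*t/7)
m = -8 + 4*√3 (m = -8 + √(73 - 25) = -8 + √48 = -8 + 4*√3 ≈ -1.0718)
C = -177/7 (C = 9 + (6*(-5))*((4/7)*6 + (4/7)*(-4)) = 9 - 30*(24/7 - 16/7) = 9 - 30*8/7 = 9 - 240/7 = -177/7 ≈ -25.286)
m/C - 344/(-490) = (-8 + 4*√3)/(-177/7) - 344/(-490) = (-8 + 4*√3)*(-7/177) - 344*(-1/490) = (56/177 - 28*√3/177) + 172/245 = 44164/43365 - 28*√3/177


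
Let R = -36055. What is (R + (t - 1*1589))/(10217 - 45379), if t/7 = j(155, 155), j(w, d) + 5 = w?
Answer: 18297/17581 ≈ 1.0407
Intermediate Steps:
j(w, d) = -5 + w
t = 1050 (t = 7*(-5 + 155) = 7*150 = 1050)
(R + (t - 1*1589))/(10217 - 45379) = (-36055 + (1050 - 1*1589))/(10217 - 45379) = (-36055 + (1050 - 1589))/(-35162) = (-36055 - 539)*(-1/35162) = -36594*(-1/35162) = 18297/17581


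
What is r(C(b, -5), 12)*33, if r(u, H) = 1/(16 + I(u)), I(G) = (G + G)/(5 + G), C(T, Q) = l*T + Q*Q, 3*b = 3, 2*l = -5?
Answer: 363/194 ≈ 1.8711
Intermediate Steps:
l = -5/2 (l = (½)*(-5) = -5/2 ≈ -2.5000)
b = 1 (b = (⅓)*3 = 1)
C(T, Q) = Q² - 5*T/2 (C(T, Q) = -5*T/2 + Q*Q = -5*T/2 + Q² = Q² - 5*T/2)
I(G) = 2*G/(5 + G) (I(G) = (2*G)/(5 + G) = 2*G/(5 + G))
r(u, H) = 1/(16 + 2*u/(5 + u))
r(C(b, -5), 12)*33 = ((5 + ((-5)² - 5/2*1))/(2*(40 + 9*((-5)² - 5/2*1))))*33 = ((5 + (25 - 5/2))/(2*(40 + 9*(25 - 5/2))))*33 = ((5 + 45/2)/(2*(40 + 9*(45/2))))*33 = ((½)*(55/2)/(40 + 405/2))*33 = ((½)*(55/2)/(485/2))*33 = ((½)*(2/485)*(55/2))*33 = (11/194)*33 = 363/194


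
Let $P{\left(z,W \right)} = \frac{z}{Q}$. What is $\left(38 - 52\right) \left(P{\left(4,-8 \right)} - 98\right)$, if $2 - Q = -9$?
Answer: $\frac{15036}{11} \approx 1366.9$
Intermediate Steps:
$Q = 11$ ($Q = 2 - -9 = 2 + 9 = 11$)
$P{\left(z,W \right)} = \frac{z}{11}$
$\left(38 - 52\right) \left(P{\left(4,-8 \right)} - 98\right) = \left(38 - 52\right) \left(\frac{1}{11} \cdot 4 - 98\right) = - 14 \left(\frac{4}{11} - 98\right) = \left(-14\right) \left(- \frac{1074}{11}\right) = \frac{15036}{11}$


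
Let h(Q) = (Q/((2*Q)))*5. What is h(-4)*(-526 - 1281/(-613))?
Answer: -1605785/1226 ≈ -1309.8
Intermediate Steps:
h(Q) = 5/2 (h(Q) = (Q*(1/(2*Q)))*5 = (½)*5 = 5/2)
h(-4)*(-526 - 1281/(-613)) = 5*(-526 - 1281/(-613))/2 = 5*(-526 - 1281*(-1/613))/2 = 5*(-526 + 1281/613)/2 = (5/2)*(-321157/613) = -1605785/1226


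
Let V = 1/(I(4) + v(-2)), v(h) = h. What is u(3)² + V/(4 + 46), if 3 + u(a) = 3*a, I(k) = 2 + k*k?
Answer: 28801/800 ≈ 36.001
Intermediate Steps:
I(k) = 2 + k²
u(a) = -3 + 3*a
V = 1/16 (V = 1/((2 + 4²) - 2) = 1/((2 + 16) - 2) = 1/(18 - 2) = 1/16 ≈ 0.062500)
u(3)² + V/(4 + 46) = (-3 + 3*3)² + 1/(16*(4 + 46)) = (-3 + 9)² + (1/16)/50 = 6² + (1/16)*(1/50) = 36 + 1/800 = 28801/800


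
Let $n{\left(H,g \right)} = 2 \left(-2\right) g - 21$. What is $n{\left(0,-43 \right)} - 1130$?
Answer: $-979$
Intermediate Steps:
$n{\left(H,g \right)} = -21 - 4 g$ ($n{\left(H,g \right)} = - 4 g - 21 = -21 - 4 g$)
$n{\left(0,-43 \right)} - 1130 = \left(-21 - -172\right) - 1130 = \left(-21 + 172\right) - 1130 = 151 - 1130 = -979$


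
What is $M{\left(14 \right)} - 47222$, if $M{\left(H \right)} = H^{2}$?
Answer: $-47026$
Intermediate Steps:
$M{\left(14 \right)} - 47222 = 14^{2} - 47222 = 196 - 47222 = -47026$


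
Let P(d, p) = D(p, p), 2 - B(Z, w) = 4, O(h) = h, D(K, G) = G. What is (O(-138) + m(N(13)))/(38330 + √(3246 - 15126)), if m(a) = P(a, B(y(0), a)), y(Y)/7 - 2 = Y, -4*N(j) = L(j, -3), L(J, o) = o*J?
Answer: -268310/73460039 + 42*I*√330/73460039 ≈ -0.0036525 + 1.0386e-5*I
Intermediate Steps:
L(J, o) = J*o
N(j) = 3*j/4 (N(j) = -j*(-3)/4 = -(-3)*j/4 = 3*j/4)
y(Y) = 14 + 7*Y
B(Z, w) = -2 (B(Z, w) = 2 - 1*4 = 2 - 4 = -2)
P(d, p) = p
m(a) = -2
(O(-138) + m(N(13)))/(38330 + √(3246 - 15126)) = (-138 - 2)/(38330 + √(3246 - 15126)) = -140/(38330 + √(-11880)) = -140/(38330 + 6*I*√330)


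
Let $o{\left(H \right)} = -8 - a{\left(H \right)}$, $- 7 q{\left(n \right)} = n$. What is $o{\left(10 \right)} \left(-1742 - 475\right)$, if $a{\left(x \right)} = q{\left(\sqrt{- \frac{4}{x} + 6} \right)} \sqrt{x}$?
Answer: $17736 - \frac{4434 \sqrt{14}}{7} \approx 15366.0$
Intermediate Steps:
$q{\left(n \right)} = - \frac{n}{7}$
$a{\left(x \right)} = - \frac{\sqrt{x} \sqrt{6 - \frac{4}{x}}}{7}$ ($a{\left(x \right)} = - \frac{\sqrt{- \frac{4}{x} + 6}}{7} \sqrt{x} = - \frac{\sqrt{6 - \frac{4}{x}}}{7} \sqrt{x} = - \frac{\sqrt{x} \sqrt{6 - \frac{4}{x}}}{7}$)
$o{\left(H \right)} = -8 + \frac{\sqrt{2} \sqrt{H} \sqrt{3 - \frac{2}{H}}}{7}$ ($o{\left(H \right)} = -8 - - \frac{\sqrt{2} \sqrt{H} \sqrt{3 - \frac{2}{H}}}{7} = -8 + \frac{\sqrt{2} \sqrt{H} \sqrt{3 - \frac{2}{H}}}{7}$)
$o{\left(10 \right)} \left(-1742 - 475\right) = \left(-8 + \frac{\sqrt{2} \sqrt{10} \sqrt{3 - \frac{2}{10}}}{7}\right) \left(-1742 - 475\right) = \left(-8 + \frac{\sqrt{2} \sqrt{10} \sqrt{3 - \frac{1}{5}}}{7}\right) \left(-2217\right) = \left(-8 + \frac{\sqrt{2} \sqrt{10} \sqrt{\frac{14}{5}}}{7}\right) \left(-2217\right) = \left(-8 + \frac{\sqrt{2} \sqrt{10} \frac{\sqrt{70}}{5}}{7}\right) \left(-2217\right) = \left(-8 + \frac{2 \sqrt{14}}{7}\right) \left(-2217\right) = 17736 - \frac{4434 \sqrt{14}}{7}$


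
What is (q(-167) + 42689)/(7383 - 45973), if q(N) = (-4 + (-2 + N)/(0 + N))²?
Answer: -595401261/538118255 ≈ -1.1065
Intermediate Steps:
q(N) = (-4 + (-2 + N)/N)²
(q(-167) + 42689)/(7383 - 45973) = ((2 + 3*(-167))²/(-167)² + 42689)/(7383 - 45973) = ((2 - 501)²/27889 + 42689)/(-38590) = ((1/27889)*(-499)² + 42689)*(-1/38590) = ((1/27889)*249001 + 42689)*(-1/38590) = (249001/27889 + 42689)*(-1/38590) = (1190802522/27889)*(-1/38590) = -595401261/538118255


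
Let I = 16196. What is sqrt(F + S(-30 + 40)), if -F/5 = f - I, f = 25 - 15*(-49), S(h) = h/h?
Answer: sqrt(77181) ≈ 277.81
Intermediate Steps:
S(h) = 1
f = 760 (f = 25 + 735 = 760)
F = 77180 (F = -5*(760 - 1*16196) = -5*(760 - 16196) = -5*(-15436) = 77180)
sqrt(F + S(-30 + 40)) = sqrt(77180 + 1) = sqrt(77181)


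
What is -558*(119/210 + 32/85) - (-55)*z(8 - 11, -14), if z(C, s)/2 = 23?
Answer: 170317/85 ≈ 2003.7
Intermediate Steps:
z(C, s) = 46 (z(C, s) = 2*23 = 46)
-558*(119/210 + 32/85) - (-55)*z(8 - 11, -14) = -558*(119/210 + 32/85) - (-55)*46 = -558*(119*(1/210) + 32*(1/85)) - 1*(-2530) = -558*(17/30 + 32/85) + 2530 = -558*481/510 + 2530 = -44733/85 + 2530 = 170317/85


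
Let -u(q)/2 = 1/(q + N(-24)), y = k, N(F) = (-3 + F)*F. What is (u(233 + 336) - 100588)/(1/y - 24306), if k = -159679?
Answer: 19547200273042/4723369012175 ≈ 4.1384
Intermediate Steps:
N(F) = F*(-3 + F)
y = -159679
u(q) = -2/(648 + q) (u(q) = -2/(q - 24*(-3 - 24)) = -2/(q - 24*(-27)) = -2/(q + 648) = -2/(648 + q))
(u(233 + 336) - 100588)/(1/y - 24306) = (-2/(648 + (233 + 336)) - 100588)/(1/(-159679) - 24306) = (-2/(648 + 569) - 100588)/(-1/159679 - 24306) = (-2/1217 - 100588)/(-3881157775/159679) = (-2*1/1217 - 100588)*(-159679/3881157775) = (-2/1217 - 100588)*(-159679/3881157775) = -122415598/1217*(-159679/3881157775) = 19547200273042/4723369012175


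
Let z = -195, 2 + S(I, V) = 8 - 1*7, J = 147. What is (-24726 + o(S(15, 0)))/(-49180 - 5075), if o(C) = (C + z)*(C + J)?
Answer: 53342/54255 ≈ 0.98317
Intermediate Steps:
S(I, V) = -1 (S(I, V) = -2 + (8 - 1*7) = -2 + (8 - 7) = -2 + 1 = -1)
o(C) = (-195 + C)*(147 + C) (o(C) = (C - 195)*(C + 147) = (-195 + C)*(147 + C))
(-24726 + o(S(15, 0)))/(-49180 - 5075) = (-24726 + (-28665 + (-1)**2 - 48*(-1)))/(-49180 - 5075) = (-24726 + (-28665 + 1 + 48))/(-54255) = (-24726 - 28616)*(-1/54255) = -53342*(-1/54255) = 53342/54255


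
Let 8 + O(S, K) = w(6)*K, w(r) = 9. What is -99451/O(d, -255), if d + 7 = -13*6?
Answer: 99451/2303 ≈ 43.183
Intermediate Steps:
d = -85 (d = -7 - 13*6 = -7 - 78 = -85)
O(S, K) = -8 + 9*K
-99451/O(d, -255) = -99451/(-8 + 9*(-255)) = -99451/(-8 - 2295) = -99451/(-2303) = -99451*(-1/2303) = 99451/2303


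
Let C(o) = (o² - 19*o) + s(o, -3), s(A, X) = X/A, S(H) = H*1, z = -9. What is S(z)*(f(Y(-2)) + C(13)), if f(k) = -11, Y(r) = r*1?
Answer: 10440/13 ≈ 803.08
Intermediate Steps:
S(H) = H
Y(r) = r
C(o) = o² - 19*o - 3/o (C(o) = (o² - 19*o) - 3/o = o² - 19*o - 3/o)
S(z)*(f(Y(-2)) + C(13)) = -9*(-11 + (-3 + 13²*(-19 + 13))/13) = -9*(-11 + (-3 + 169*(-6))/13) = -9*(-11 + (-3 - 1014)/13) = -9*(-11 + (1/13)*(-1017)) = -9*(-11 - 1017/13) = -9*(-1160/13) = 10440/13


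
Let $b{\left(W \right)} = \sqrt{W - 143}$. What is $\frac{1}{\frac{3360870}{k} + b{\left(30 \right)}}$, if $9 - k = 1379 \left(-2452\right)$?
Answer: $\frac{11364166865790}{1303258873114157} - \frac{11433304654489 i \sqrt{113}}{1303258873114157} \approx 0.0087198 - 0.093257 i$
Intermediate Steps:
$k = 3381317$ ($k = 9 - 1379 \left(-2452\right) = 9 - -3381308 = 9 + 3381308 = 3381317$)
$b{\left(W \right)} = \sqrt{-143 + W}$
$\frac{1}{\frac{3360870}{k} + b{\left(30 \right)}} = \frac{1}{\frac{3360870}{3381317} + \sqrt{-143 + 30}} = \frac{1}{3360870 \cdot \frac{1}{3381317} + \sqrt{-113}} = \frac{1}{\frac{3360870}{3381317} + i \sqrt{113}}$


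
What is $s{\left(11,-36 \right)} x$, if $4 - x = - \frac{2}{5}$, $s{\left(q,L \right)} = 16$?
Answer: $\frac{352}{5} \approx 70.4$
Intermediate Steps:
$x = \frac{22}{5}$ ($x = 4 - - \frac{2}{5} = 4 + \frac{2}{5} = \frac{22}{5} \approx 4.4$)
$s{\left(11,-36 \right)} x = 16 \cdot \frac{22}{5} = \frac{352}{5}$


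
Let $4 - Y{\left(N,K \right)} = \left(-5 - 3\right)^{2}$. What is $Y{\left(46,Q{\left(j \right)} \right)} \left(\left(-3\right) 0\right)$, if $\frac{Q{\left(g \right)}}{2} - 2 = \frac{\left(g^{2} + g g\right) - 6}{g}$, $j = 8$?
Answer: $0$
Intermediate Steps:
$Q{\left(g \right)} = 4 + \frac{2 \left(-6 + 2 g^{2}\right)}{g}$ ($Q{\left(g \right)} = 4 + 2 \frac{\left(g^{2} + g g\right) - 6}{g} = 4 + 2 \frac{\left(g^{2} + g^{2}\right) - 6}{g} = 4 + 2 \frac{2 g^{2} - 6}{g} = 4 + 2 \frac{-6 + 2 g^{2}}{g} = 4 + \frac{2 \left(-6 + 2 g^{2}\right)}{g}$)
$Y{\left(N,K \right)} = -60$ ($Y{\left(N,K \right)} = 4 - \left(-5 - 3\right)^{2} = 4 - \left(-8\right)^{2} = 4 - 64 = -60$)
$Y{\left(46,Q{\left(j \right)} \right)} \left(\left(-3\right) 0\right) = - 60 \left(\left(-3\right) 0\right) = \left(-60\right) 0 = 0$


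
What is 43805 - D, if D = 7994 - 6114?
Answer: 41925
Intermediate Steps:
D = 1880
43805 - D = 43805 - 1*1880 = 43805 - 1880 = 41925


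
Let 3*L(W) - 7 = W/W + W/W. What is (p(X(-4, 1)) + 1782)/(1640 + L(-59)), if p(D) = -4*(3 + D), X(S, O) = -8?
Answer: 34/31 ≈ 1.0968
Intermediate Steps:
L(W) = 3 (L(W) = 7/3 + (W/W + W/W)/3 = 7/3 + (1 + 1)/3 = 7/3 + (⅓)*2 = 7/3 + ⅔ = 3)
p(D) = -12 - 4*D
(p(X(-4, 1)) + 1782)/(1640 + L(-59)) = ((-12 - 4*(-8)) + 1782)/(1640 + 3) = ((-12 + 32) + 1782)/1643 = (20 + 1782)*(1/1643) = 1802*(1/1643) = 34/31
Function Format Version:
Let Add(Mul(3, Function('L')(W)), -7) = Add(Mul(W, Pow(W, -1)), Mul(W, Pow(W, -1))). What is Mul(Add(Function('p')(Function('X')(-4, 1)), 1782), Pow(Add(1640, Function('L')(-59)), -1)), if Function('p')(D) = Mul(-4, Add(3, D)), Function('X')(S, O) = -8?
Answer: Rational(34, 31) ≈ 1.0968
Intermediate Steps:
Function('L')(W) = 3 (Function('L')(W) = Add(Rational(7, 3), Mul(Rational(1, 3), Add(Mul(W, Pow(W, -1)), Mul(W, Pow(W, -1))))) = Add(Rational(7, 3), Mul(Rational(1, 3), Add(1, 1))) = Add(Rational(7, 3), Mul(Rational(1, 3), 2)) = Add(Rational(7, 3), Rational(2, 3)) = 3)
Function('p')(D) = Add(-12, Mul(-4, D))
Mul(Add(Function('p')(Function('X')(-4, 1)), 1782), Pow(Add(1640, Function('L')(-59)), -1)) = Mul(Add(Add(-12, Mul(-4, -8)), 1782), Pow(Add(1640, 3), -1)) = Mul(Add(Add(-12, 32), 1782), Pow(1643, -1)) = Mul(Add(20, 1782), Rational(1, 1643)) = Mul(1802, Rational(1, 1643)) = Rational(34, 31)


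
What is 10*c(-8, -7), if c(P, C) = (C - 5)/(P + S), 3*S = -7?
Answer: 360/31 ≈ 11.613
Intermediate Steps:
S = -7/3 (S = (⅓)*(-7) = -7/3 ≈ -2.3333)
c(P, C) = (-5 + C)/(-7/3 + P) (c(P, C) = (C - 5)/(P - 7/3) = (-5 + C)/(-7/3 + P))
10*c(-8, -7) = 10*(3*(-5 - 7)/(-7 + 3*(-8))) = 10*(3*(-12)/(-7 - 24)) = 10*(3*(-12)/(-31)) = 10*(3*(-1/31)*(-12)) = 10*(36/31) = 360/31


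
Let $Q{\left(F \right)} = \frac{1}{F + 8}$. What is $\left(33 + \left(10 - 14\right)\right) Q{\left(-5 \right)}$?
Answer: $\frac{29}{3} \approx 9.6667$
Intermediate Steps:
$Q{\left(F \right)} = \frac{1}{8 + F}$
$\left(33 + \left(10 - 14\right)\right) Q{\left(-5 \right)} = \frac{33 + \left(10 - 14\right)}{8 - 5} = \frac{33 - 4}{3} = 29 \cdot \frac{1}{3} = \frac{29}{3}$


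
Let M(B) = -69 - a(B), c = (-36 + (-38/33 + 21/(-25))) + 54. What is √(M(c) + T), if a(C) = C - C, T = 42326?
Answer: √42257 ≈ 205.56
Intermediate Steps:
a(C) = 0
c = 13207/825 (c = (-36 + (-38*1/33 + 21*(-1/25))) + 54 = (-36 + (-38/33 - 21/25)) + 54 = (-36 - 1643/825) + 54 = -31343/825 + 54 = 13207/825 ≈ 16.008)
M(B) = -69 (M(B) = -69 - 1*0 = -69 + 0 = -69)
√(M(c) + T) = √(-69 + 42326) = √42257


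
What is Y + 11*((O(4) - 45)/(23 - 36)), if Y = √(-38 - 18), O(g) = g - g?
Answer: 495/13 + 2*I*√14 ≈ 38.077 + 7.4833*I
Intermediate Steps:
O(g) = 0
Y = 2*I*√14 (Y = √(-56) = 2*I*√14 ≈ 7.4833*I)
Y + 11*((O(4) - 45)/(23 - 36)) = 2*I*√14 + 11*((0 - 45)/(23 - 36)) = 2*I*√14 + 11*(-45/(-13)) = 2*I*√14 + 11*(-45*(-1/13)) = 2*I*√14 + 11*(45/13) = 2*I*√14 + 495/13 = 495/13 + 2*I*√14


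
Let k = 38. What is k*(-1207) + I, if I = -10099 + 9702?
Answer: -46263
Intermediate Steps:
I = -397
k*(-1207) + I = 38*(-1207) - 397 = -45866 - 397 = -46263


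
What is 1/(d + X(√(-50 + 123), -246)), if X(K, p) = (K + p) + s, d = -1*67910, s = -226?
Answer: -68382/4676097851 - √73/4676097851 ≈ -1.4626e-5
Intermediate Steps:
d = -67910
X(K, p) = -226 + K + p (X(K, p) = (K + p) - 226 = -226 + K + p)
1/(d + X(√(-50 + 123), -246)) = 1/(-67910 + (-226 + √(-50 + 123) - 246)) = 1/(-67910 + (-226 + √73 - 246)) = 1/(-67910 + (-472 + √73)) = 1/(-68382 + √73)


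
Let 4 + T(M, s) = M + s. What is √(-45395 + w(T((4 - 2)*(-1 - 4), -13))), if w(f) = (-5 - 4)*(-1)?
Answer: I*√45386 ≈ 213.04*I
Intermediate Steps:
T(M, s) = -4 + M + s (T(M, s) = -4 + (M + s) = -4 + M + s)
w(f) = 9 (w(f) = -9*(-1) = 9)
√(-45395 + w(T((4 - 2)*(-1 - 4), -13))) = √(-45395 + 9) = √(-45386) = I*√45386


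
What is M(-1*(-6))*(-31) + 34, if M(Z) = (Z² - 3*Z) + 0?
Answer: -524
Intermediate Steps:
M(Z) = Z² - 3*Z
M(-1*(-6))*(-31) + 34 = ((-1*(-6))*(-3 - 1*(-6)))*(-31) + 34 = (6*(-3 + 6))*(-31) + 34 = (6*3)*(-31) + 34 = 18*(-31) + 34 = -558 + 34 = -524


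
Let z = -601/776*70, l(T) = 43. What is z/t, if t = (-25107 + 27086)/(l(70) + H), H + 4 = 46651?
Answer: -491062075/383926 ≈ -1279.1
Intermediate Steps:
H = 46647 (H = -4 + 46651 = 46647)
z = -21035/388 (z = -601*1/776*70 = -601/776*70 = -21035/388 ≈ -54.214)
t = 1979/46690 (t = (-25107 + 27086)/(43 + 46647) = 1979/46690 ≈ 0.042386)
z/t = -21035/(388*1979/46690) = -21035/388*46690/1979 = -491062075/383926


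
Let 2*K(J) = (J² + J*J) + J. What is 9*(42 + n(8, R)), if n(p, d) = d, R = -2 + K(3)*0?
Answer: 360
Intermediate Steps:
K(J) = J² + J/2 (K(J) = ((J² + J*J) + J)/2 = ((J² + J²) + J)/2 = (2*J² + J)/2 = (J + 2*J²)/2 = J² + J/2)
R = -2 (R = -2 + (3*(½ + 3))*0 = -2 + (3*(7/2))*0 = -2 + (21/2)*0 = -2 + 0 = -2)
9*(42 + n(8, R)) = 9*(42 - 2) = 9*40 = 360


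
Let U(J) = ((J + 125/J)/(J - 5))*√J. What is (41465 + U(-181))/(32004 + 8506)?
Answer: 8293/8102 + 5481*I*√181/227301610 ≈ 1.0236 + 0.00032441*I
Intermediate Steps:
U(J) = √J*(J + 125/J)/(-5 + J) (U(J) = ((J + 125/J)/(-5 + J))*√J = √J*(J + 125/J)/(-5 + J))
(41465 + U(-181))/(32004 + 8506) = (41465 + (125 + (-181)²)/(√(-181)*(-5 - 181)))/(32004 + 8506) = (41465 - I*√181/181*(125 + 32761)/(-186))/40510 = (41465 - I*√181/181*(-1/186)*32886)*(1/40510) = (41465 + 5481*I*√181/5611)*(1/40510) = 8293/8102 + 5481*I*√181/227301610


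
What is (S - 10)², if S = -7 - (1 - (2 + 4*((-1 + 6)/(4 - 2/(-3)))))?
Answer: 6724/49 ≈ 137.22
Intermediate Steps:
S = -12/7 (S = -7 - (1 - (2 + 4*(5/(4 - 2*(-⅓))))) = -7 - (1 - (2 + 4*(5/(4 + ⅔)))) = -7 - (1 - (2 + 4*(5/(14/3)))) = -7 - (1 - (2 + 4*(5*(3/14)))) = -7 - (1 - (2 + 4*(15/14))) = -7 - (1 - (2 + 30/7)) = -7 - (1 - 1*44/7) = -7 - (1 - 44/7) = -7 - 1*(-37/7) = -7 + 37/7 = -12/7 ≈ -1.7143)
(S - 10)² = (-12/7 - 10)² = (-82/7)² = 6724/49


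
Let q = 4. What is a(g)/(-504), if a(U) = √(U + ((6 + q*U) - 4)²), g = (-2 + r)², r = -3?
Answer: -√10429/504 ≈ -0.20262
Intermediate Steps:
g = 25 (g = (-2 - 3)² = (-5)² = 25)
a(U) = √(U + (2 + 4*U)²) (a(U) = √(U + ((6 + 4*U) - 4)²) = √(U + (2 + 4*U)²))
a(g)/(-504) = √(25 + 4*(1 + 2*25)²)/(-504) = √(25 + 4*(1 + 50)²)*(-1/504) = √(25 + 4*51²)*(-1/504) = √(25 + 4*2601)*(-1/504) = √(25 + 10404)*(-1/504) = √10429*(-1/504) = -√10429/504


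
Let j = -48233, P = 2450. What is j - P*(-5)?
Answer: -35983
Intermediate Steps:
j - P*(-5) = -48233 - 2450*(-5) = -48233 - 1*(-12250) = -48233 + 12250 = -35983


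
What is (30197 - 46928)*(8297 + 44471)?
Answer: -882861408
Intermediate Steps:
(30197 - 46928)*(8297 + 44471) = -16731*52768 = -882861408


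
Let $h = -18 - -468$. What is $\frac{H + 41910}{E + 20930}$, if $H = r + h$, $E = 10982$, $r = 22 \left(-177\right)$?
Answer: $\frac{19233}{15956} \approx 1.2054$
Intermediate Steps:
$r = -3894$
$h = 450$ ($h = -18 + 468 = 450$)
$H = -3444$ ($H = -3894 + 450 = -3444$)
$\frac{H + 41910}{E + 20930} = \frac{-3444 + 41910}{10982 + 20930} = \frac{38466}{31912} = 38466 \cdot \frac{1}{31912} = \frac{19233}{15956}$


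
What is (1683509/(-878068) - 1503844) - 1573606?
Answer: -2702212050109/878068 ≈ -3.0775e+6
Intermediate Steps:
(1683509/(-878068) - 1503844) - 1573606 = (1683509*(-1/878068) - 1503844) - 1573606 = (-1683509/878068 - 1503844) - 1573606 = -1320478976901/878068 - 1573606 = -2702212050109/878068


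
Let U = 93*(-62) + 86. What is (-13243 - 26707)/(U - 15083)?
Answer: 39950/20763 ≈ 1.9241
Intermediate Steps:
U = -5680 (U = -5766 + 86 = -5680)
(-13243 - 26707)/(U - 15083) = (-13243 - 26707)/(-5680 - 15083) = -39950/(-20763) = -39950*(-1/20763) = 39950/20763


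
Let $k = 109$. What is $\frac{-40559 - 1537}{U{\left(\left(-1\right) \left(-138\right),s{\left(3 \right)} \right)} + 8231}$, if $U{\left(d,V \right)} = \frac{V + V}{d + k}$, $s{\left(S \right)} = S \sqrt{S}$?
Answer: $- \frac{21139141165584}{4133320765141} + \frac{62386272 \sqrt{3}}{4133320765141} \approx -5.1143$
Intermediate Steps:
$s{\left(S \right)} = S^{\frac{3}{2}}$
$U{\left(d,V \right)} = \frac{2 V}{109 + d}$ ($U{\left(d,V \right)} = \frac{V + V}{d + 109} = \frac{2 V}{109 + d}$)
$\frac{-40559 - 1537}{U{\left(\left(-1\right) \left(-138\right),s{\left(3 \right)} \right)} + 8231} = \frac{-40559 - 1537}{\frac{2 \cdot 3^{\frac{3}{2}}}{109 - -138} + 8231} = - \frac{42096}{\frac{2 \cdot 3 \sqrt{3}}{109 + 138} + 8231} = - \frac{42096}{\frac{2 \cdot 3 \sqrt{3}}{247} + 8231} = - \frac{42096}{2 \cdot 3 \sqrt{3} \cdot \frac{1}{247} + 8231} = - \frac{42096}{\frac{6 \sqrt{3}}{247} + 8231} = - \frac{42096}{8231 + \frac{6 \sqrt{3}}{247}}$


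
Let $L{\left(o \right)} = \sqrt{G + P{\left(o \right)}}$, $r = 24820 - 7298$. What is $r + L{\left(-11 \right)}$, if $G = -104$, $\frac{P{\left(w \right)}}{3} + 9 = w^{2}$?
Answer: $17522 + 2 \sqrt{58} \approx 17537.0$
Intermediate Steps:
$P{\left(w \right)} = -27 + 3 w^{2}$
$r = 17522$ ($r = 24820 - 7298 = 17522$)
$L{\left(o \right)} = \sqrt{-131 + 3 o^{2}}$ ($L{\left(o \right)} = \sqrt{-104 + \left(-27 + 3 o^{2}\right)} = \sqrt{-131 + 3 o^{2}}$)
$r + L{\left(-11 \right)} = 17522 + \sqrt{-131 + 3 \left(-11\right)^{2}} = 17522 + \sqrt{-131 + 3 \cdot 121} = 17522 + \sqrt{-131 + 363} = 17522 + \sqrt{232} = 17522 + 2 \sqrt{58}$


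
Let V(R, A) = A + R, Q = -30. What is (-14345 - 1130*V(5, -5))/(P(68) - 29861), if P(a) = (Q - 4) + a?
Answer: 14345/29827 ≈ 0.48094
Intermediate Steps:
P(a) = -34 + a (P(a) = (-30 - 4) + a = -34 + a)
(-14345 - 1130*V(5, -5))/(P(68) - 29861) = (-14345 - 1130*(-5 + 5))/((-34 + 68) - 29861) = (-14345 - 1130*0)/(34 - 29861) = (-14345 + 0)/(-29827) = -14345*(-1/29827) = 14345/29827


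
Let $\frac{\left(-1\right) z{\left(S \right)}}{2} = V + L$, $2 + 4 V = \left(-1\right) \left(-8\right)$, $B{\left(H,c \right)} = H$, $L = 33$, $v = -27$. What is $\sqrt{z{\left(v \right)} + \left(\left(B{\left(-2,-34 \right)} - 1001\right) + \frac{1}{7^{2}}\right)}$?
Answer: $\frac{i \sqrt{52527}}{7} \approx 32.741 i$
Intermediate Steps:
$V = \frac{3}{2}$ ($V = - \frac{1}{2} + \frac{\left(-1\right) \left(-8\right)}{4} = - \frac{1}{2} + \frac{1}{4} \cdot 8 = - \frac{1}{2} + 2 = \frac{3}{2} \approx 1.5$)
$z{\left(S \right)} = -69$ ($z{\left(S \right)} = - 2 \left(\frac{3}{2} + 33\right) = \left(-2\right) \frac{69}{2} = -69$)
$\sqrt{z{\left(v \right)} + \left(\left(B{\left(-2,-34 \right)} - 1001\right) + \frac{1}{7^{2}}\right)} = \sqrt{-69 + \left(\left(-2 - 1001\right) + \frac{1}{7^{2}}\right)} = \sqrt{-69 - \left(1003 - \frac{1}{49}\right)} = \sqrt{-69 + \left(-1003 + \frac{1}{49}\right)} = \sqrt{-69 - \frac{49146}{49}} = \sqrt{- \frac{52527}{49}} = \frac{i \sqrt{52527}}{7}$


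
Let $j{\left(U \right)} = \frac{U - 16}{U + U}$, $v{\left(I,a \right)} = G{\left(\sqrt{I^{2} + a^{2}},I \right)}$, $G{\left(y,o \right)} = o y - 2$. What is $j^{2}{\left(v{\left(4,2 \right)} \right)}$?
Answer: $\frac{10161}{24964} - \frac{1136 \sqrt{5}}{6241} \approx 1.2302 \cdot 10^{-5}$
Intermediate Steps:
$G{\left(y,o \right)} = -2 + o y$
$v{\left(I,a \right)} = -2 + I \sqrt{I^{2} + a^{2}}$
$j{\left(U \right)} = \frac{-16 + U}{2 U}$
$j^{2}{\left(v{\left(4,2 \right)} \right)} = \left(\frac{-16 - \left(2 - 4 \sqrt{4^{2} + 2^{2}}\right)}{2 \left(-2 + 4 \sqrt{4^{2} + 2^{2}}\right)}\right)^{2} = \left(\frac{-16 - \left(2 - 4 \sqrt{16 + 4}\right)}{2 \left(-2 + 4 \sqrt{16 + 4}\right)}\right)^{2} = \left(\frac{-16 - \left(2 - 4 \sqrt{20}\right)}{2 \left(-2 + 4 \sqrt{20}\right)}\right)^{2} = \left(\frac{-16 - \left(2 - 4 \cdot 2 \sqrt{5}\right)}{2 \left(-2 + 4 \cdot 2 \sqrt{5}\right)}\right)^{2} = \left(\frac{-16 - \left(2 - 8 \sqrt{5}\right)}{2 \left(-2 + 8 \sqrt{5}\right)}\right)^{2} = \left(\frac{-18 + 8 \sqrt{5}}{2 \left(-2 + 8 \sqrt{5}\right)}\right)^{2} = \frac{\left(-18 + 8 \sqrt{5}\right)^{2}}{4 \left(-2 + 8 \sqrt{5}\right)^{2}}$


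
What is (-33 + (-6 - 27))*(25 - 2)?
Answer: -1518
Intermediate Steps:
(-33 + (-6 - 27))*(25 - 2) = (-33 - 33)*23 = -66*23 = -1518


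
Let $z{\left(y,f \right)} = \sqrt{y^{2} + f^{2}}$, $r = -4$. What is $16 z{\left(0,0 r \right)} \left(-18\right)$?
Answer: $0$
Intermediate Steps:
$z{\left(y,f \right)} = \sqrt{f^{2} + y^{2}}$
$16 z{\left(0,0 r \right)} \left(-18\right) = 16 \sqrt{\left(0 \left(-4\right)\right)^{2} + 0^{2}} \left(-18\right) = 16 \sqrt{0^{2} + 0} \left(-18\right) = 16 \sqrt{0 + 0} \left(-18\right) = 16 \sqrt{0} \left(-18\right) = 16 \cdot 0 \left(-18\right) = 0 \left(-18\right) = 0$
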